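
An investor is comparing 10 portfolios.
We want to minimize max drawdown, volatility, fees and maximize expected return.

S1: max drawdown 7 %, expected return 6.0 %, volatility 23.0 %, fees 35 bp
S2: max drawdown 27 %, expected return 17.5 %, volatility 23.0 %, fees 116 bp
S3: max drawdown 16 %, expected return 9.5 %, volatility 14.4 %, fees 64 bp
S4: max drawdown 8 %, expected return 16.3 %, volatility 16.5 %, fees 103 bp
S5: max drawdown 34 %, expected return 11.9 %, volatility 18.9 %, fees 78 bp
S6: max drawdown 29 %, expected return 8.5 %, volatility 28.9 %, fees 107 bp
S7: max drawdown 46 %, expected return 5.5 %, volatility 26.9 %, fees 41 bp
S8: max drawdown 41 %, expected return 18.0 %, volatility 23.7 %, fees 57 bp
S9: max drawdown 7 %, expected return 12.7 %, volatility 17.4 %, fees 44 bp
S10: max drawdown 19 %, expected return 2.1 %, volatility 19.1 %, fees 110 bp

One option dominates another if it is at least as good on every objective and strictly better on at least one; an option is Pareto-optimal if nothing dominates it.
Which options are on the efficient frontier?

S1: not dominated (best fees).
S2: not dominated.
S3: not dominated (best volatility).
S4: not dominated.
S5: dominated by S9 (max drawdown 7≤34, expected return 12.7≥11.9, volatility 17.4≤18.9, fees 44≤78).
S6: dominated by S3 (max drawdown 16≤29, expected return 9.5≥8.5, volatility 14.4≤28.9, fees 64≤107).
S7: dominated by S1 (max drawdown 7≤46, expected return 6.0≥5.5, volatility 23.0≤26.9, fees 35≤41).
S8: not dominated (best expected return).
S9: not dominated.
S10: dominated by S3 (max drawdown 16≤19, expected return 9.5≥2.1, volatility 14.4≤19.1, fees 64≤110).

S1, S2, S3, S4, S8, S9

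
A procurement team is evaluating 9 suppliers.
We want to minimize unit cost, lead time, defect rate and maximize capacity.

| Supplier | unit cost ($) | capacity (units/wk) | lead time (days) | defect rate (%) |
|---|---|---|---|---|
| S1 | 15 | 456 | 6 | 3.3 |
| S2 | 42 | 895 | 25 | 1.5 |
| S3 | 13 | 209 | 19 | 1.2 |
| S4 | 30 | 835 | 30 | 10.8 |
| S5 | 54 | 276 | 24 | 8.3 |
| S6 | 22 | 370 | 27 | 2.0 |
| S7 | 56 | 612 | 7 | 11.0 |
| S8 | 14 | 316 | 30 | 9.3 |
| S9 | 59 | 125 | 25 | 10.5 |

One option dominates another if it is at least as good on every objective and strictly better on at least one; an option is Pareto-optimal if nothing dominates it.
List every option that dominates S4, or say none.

S1: worse on capacity (456 vs 835).
S2: worse on unit cost (42 vs 30).
S3: worse on capacity (209 vs 835).
S5: worse on unit cost (54 vs 30).
S6: worse on capacity (370 vs 835).
S7: worse on unit cost (56 vs 30).
S8: worse on capacity (316 vs 835).
S9: worse on unit cost (59 vs 30).
No option dominates S4.

none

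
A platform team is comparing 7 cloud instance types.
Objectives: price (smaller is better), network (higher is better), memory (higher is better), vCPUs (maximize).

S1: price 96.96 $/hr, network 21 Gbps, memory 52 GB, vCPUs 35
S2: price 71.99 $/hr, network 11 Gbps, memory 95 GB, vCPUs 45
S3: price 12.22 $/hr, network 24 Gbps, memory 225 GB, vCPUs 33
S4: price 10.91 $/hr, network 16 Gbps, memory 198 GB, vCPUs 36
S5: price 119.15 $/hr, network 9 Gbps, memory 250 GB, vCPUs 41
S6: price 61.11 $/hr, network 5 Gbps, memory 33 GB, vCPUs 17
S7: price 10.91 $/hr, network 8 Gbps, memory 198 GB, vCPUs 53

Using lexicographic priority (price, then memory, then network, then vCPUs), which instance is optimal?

First minimize price: best is 10.91, kept {S4, S7}.
Then maximize memory: best is 198, kept {S4, S7}.
Then maximize network: best is 16, kept {S4}.

S4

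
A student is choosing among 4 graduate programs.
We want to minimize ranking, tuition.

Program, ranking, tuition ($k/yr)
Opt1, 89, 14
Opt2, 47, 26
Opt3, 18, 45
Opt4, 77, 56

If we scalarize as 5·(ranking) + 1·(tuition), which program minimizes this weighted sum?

Opt1: 5·89 + 1·14 = 459
Opt2: 5·47 + 1·26 = 261
Opt3: 5·18 + 1·45 = 135
Opt4: 5·77 + 1·56 = 441
Lowest: Opt3 at 135.

Opt3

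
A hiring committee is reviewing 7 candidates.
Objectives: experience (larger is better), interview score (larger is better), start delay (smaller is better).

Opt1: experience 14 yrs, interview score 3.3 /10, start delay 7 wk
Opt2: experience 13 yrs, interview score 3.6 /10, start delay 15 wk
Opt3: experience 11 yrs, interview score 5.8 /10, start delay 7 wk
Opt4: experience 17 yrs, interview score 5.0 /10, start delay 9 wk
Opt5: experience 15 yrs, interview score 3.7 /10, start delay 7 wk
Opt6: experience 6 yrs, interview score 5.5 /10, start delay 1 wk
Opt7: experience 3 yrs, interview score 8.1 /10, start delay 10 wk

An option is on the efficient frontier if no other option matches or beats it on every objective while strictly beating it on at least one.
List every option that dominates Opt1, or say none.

Opt5

Opt5: experience 15≥14, interview score 3.7≥3.3, start delay 7≤7 — dominates Opt1.
Others (Opt2, Opt3, Opt4, Opt6, Opt7) are each worse than Opt1 on at least one objective.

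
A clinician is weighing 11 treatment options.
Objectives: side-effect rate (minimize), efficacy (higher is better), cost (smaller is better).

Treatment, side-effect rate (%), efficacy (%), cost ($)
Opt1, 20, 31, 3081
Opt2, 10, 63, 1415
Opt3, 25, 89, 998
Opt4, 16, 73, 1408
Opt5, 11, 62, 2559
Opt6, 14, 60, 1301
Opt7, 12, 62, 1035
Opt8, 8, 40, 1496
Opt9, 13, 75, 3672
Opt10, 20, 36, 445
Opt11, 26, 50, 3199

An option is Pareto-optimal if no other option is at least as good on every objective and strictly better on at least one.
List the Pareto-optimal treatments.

Opt1: dominated by Opt2 (side-effect rate 10≤20, efficacy 63≥31, cost 1415≤3081).
Opt2: not dominated.
Opt3: not dominated (best efficacy).
Opt4: not dominated.
Opt5: dominated by Opt2 (side-effect rate 10≤11, efficacy 63≥62, cost 1415≤2559).
Opt6: dominated by Opt7 (side-effect rate 12≤14, efficacy 62≥60, cost 1035≤1301).
Opt7: not dominated.
Opt8: not dominated (best side-effect rate).
Opt9: not dominated.
Opt10: not dominated (best cost).
Opt11: dominated by Opt2 (side-effect rate 10≤26, efficacy 63≥50, cost 1415≤3199).

Opt2, Opt3, Opt4, Opt7, Opt8, Opt9, Opt10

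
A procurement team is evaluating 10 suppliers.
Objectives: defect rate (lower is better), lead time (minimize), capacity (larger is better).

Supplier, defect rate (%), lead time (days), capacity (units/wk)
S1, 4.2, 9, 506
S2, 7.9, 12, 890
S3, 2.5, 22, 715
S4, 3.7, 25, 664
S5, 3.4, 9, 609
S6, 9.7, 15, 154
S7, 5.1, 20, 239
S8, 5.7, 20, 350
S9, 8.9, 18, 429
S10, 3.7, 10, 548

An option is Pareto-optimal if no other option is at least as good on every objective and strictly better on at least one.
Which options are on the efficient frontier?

S1: dominated by S5 (defect rate 3.4≤4.2, lead time 9≤9, capacity 609≥506).
S2: not dominated (best capacity).
S3: not dominated (best defect rate).
S4: dominated by S3 (defect rate 2.5≤3.7, lead time 22≤25, capacity 715≥664).
S5: not dominated.
S6: dominated by S1 (defect rate 4.2≤9.7, lead time 9≤15, capacity 506≥154).
S7: dominated by S1 (defect rate 4.2≤5.1, lead time 9≤20, capacity 506≥239).
S8: dominated by S1 (defect rate 4.2≤5.7, lead time 9≤20, capacity 506≥350).
S9: dominated by S1 (defect rate 4.2≤8.9, lead time 9≤18, capacity 506≥429).
S10: dominated by S5 (defect rate 3.4≤3.7, lead time 9≤10, capacity 609≥548).

S2, S3, S5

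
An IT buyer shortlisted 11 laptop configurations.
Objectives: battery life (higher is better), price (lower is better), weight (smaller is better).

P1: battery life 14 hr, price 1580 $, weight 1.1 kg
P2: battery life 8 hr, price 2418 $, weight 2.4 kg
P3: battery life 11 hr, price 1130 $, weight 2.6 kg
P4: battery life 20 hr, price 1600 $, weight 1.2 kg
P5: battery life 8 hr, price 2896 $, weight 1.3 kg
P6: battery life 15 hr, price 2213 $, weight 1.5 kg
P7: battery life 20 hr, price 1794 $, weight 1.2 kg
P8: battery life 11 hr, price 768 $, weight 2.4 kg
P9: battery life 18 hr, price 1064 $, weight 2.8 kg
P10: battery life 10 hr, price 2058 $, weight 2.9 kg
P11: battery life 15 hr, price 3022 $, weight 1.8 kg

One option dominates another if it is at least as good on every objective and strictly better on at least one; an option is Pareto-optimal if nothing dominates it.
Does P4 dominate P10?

Yes

P4 vs P10: battery life 20≥10, price 1600≤2058, weight 1.2≤2.9 — P4 is at least as good on every objective with at least one strict improvement.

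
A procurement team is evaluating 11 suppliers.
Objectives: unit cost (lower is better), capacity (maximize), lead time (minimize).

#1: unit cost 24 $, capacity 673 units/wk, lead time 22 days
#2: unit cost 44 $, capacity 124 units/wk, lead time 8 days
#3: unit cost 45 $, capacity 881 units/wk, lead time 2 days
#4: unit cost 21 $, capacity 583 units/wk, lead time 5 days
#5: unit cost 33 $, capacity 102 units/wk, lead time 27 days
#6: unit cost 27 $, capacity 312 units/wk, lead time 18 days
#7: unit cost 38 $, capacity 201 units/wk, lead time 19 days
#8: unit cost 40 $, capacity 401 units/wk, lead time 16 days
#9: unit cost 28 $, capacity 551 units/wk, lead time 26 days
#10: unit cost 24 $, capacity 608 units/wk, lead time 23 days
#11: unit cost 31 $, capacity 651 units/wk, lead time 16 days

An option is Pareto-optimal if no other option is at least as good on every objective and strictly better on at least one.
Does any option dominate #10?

#1 vs #10: unit cost 24≤24, capacity 673≥608, lead time 22≤23 — #1 is at least as good on every objective and strictly better on at least one, so #1 dominates #10.

Yes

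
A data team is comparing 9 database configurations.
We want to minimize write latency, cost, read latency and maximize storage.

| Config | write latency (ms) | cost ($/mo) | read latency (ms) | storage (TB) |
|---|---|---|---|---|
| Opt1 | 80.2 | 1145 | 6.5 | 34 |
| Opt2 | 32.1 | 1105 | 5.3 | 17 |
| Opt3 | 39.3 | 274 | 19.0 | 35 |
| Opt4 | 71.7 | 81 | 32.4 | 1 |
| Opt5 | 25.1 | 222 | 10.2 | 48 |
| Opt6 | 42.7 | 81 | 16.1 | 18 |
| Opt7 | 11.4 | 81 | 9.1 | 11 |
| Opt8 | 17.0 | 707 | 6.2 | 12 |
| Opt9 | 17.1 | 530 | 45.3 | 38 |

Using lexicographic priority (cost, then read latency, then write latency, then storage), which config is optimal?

Opt7

First minimize cost: best is 81, kept {Opt4, Opt6, Opt7}.
Then minimize read latency: best is 9.1, kept {Opt7}.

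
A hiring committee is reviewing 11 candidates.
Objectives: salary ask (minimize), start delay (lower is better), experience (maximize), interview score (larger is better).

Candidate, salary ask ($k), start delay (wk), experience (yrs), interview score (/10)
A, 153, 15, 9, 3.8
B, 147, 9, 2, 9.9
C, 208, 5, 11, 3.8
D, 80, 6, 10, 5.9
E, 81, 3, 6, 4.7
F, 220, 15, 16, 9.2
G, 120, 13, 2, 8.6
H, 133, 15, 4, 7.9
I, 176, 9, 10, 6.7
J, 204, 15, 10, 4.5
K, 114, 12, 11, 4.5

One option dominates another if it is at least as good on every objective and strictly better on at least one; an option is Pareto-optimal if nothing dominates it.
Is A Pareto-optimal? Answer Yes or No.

D vs A: salary ask 80≤153, start delay 6≤15, experience 10≥9, interview score 5.9≥3.8 — D is at least as good on every objective and strictly better on at least one, so D dominates A.

No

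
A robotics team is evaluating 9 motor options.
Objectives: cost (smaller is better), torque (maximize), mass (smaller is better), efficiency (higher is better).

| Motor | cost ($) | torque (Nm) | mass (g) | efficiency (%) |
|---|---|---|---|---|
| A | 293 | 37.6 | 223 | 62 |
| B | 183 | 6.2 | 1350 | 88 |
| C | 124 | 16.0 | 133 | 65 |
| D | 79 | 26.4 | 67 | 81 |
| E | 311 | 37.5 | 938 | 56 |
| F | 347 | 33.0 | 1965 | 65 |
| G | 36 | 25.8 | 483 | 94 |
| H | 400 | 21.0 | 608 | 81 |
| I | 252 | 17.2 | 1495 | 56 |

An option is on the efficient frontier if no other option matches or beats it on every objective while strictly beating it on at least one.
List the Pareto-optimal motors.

A, D, F, G

A: not dominated (best torque).
B: dominated by G (cost 36≤183, torque 25.8≥6.2, mass 483≤1350, efficiency 94≥88).
C: dominated by D (cost 79≤124, torque 26.4≥16.0, mass 67≤133, efficiency 81≥65).
D: not dominated (best mass).
E: dominated by A (cost 293≤311, torque 37.6≥37.5, mass 223≤938, efficiency 62≥56).
F: not dominated.
G: not dominated (best cost).
H: dominated by D (cost 79≤400, torque 26.4≥21.0, mass 67≤608, efficiency 81≥81).
I: dominated by D (cost 79≤252, torque 26.4≥17.2, mass 67≤1495, efficiency 81≥56).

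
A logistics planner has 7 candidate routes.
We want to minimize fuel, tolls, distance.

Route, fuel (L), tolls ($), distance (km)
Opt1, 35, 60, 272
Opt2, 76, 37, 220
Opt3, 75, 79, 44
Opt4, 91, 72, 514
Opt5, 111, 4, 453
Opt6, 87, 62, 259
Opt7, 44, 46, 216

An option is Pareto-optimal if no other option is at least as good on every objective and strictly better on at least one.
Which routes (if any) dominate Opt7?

Opt1: worse on tolls (60 vs 46).
Opt2: worse on fuel (76 vs 44).
Opt3: worse on fuel (75 vs 44).
Opt4: worse on fuel (91 vs 44).
Opt5: worse on fuel (111 vs 44).
Opt6: worse on fuel (87 vs 44).
No option dominates Opt7.

none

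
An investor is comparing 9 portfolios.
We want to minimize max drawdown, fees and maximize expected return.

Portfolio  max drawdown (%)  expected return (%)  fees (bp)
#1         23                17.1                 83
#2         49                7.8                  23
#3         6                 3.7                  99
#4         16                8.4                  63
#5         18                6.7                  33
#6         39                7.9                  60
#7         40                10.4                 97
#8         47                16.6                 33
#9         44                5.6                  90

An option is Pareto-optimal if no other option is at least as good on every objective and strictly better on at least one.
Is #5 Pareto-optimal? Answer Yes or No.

#1: worse on max drawdown (23 vs 18).
#2: worse on max drawdown (49 vs 18).
#3: worse on expected return (3.7 vs 6.7).
#4: worse on fees (63 vs 33).
#6: worse on max drawdown (39 vs 18).
#7: worse on max drawdown (40 vs 18).
#8: worse on max drawdown (47 vs 18).
#9: worse on max drawdown (44 vs 18).
No option is at least as good as #5 on every objective and strictly better on one.

Yes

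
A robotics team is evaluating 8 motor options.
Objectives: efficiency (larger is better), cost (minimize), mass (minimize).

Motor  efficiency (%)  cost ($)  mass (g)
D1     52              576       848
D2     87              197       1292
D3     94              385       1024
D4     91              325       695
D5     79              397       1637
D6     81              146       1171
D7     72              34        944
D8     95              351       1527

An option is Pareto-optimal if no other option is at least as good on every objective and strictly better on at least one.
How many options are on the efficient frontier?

6

D1: dominated by D4 (efficiency 91≥52, cost 325≤576, mass 695≤848).
D2: not dominated.
D3: not dominated.
D4: not dominated (best mass).
D5: dominated by D2 (efficiency 87≥79, cost 197≤397, mass 1292≤1637).
D6: not dominated.
D7: not dominated (best cost).
D8: not dominated (best efficiency).
Pareto-optimal: D2, D3, D4, D6, D7, D8 → 6.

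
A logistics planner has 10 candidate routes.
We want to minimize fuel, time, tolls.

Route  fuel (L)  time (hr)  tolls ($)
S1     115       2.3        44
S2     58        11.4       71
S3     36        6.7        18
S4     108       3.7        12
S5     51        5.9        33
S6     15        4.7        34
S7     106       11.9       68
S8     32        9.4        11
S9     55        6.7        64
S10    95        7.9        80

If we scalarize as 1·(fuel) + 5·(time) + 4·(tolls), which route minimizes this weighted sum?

S1: 1·115 + 5·2.3 + 4·44 = 302.5
S2: 1·58 + 5·11.4 + 4·71 = 399.0
S3: 1·36 + 5·6.7 + 4·18 = 141.5
S4: 1·108 + 5·3.7 + 4·12 = 174.5
S5: 1·51 + 5·5.9 + 4·33 = 212.5
S6: 1·15 + 5·4.7 + 4·34 = 174.5
S7: 1·106 + 5·11.9 + 4·68 = 437.5
S8: 1·32 + 5·9.4 + 4·11 = 123.0
S9: 1·55 + 5·6.7 + 4·64 = 344.5
S10: 1·95 + 5·7.9 + 4·80 = 454.5
Lowest: S8 at 123.0.

S8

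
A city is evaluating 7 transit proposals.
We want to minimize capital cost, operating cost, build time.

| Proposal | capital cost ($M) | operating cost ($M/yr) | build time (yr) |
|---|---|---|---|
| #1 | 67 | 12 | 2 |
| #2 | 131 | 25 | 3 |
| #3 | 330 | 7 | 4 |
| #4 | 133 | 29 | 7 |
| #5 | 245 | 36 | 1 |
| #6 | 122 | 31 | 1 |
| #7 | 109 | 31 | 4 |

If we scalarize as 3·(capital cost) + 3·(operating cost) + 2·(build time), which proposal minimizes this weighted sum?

#1: 3·67 + 3·12 + 2·2 = 241
#2: 3·131 + 3·25 + 2·3 = 474
#3: 3·330 + 3·7 + 2·4 = 1019
#4: 3·133 + 3·29 + 2·7 = 500
#5: 3·245 + 3·36 + 2·1 = 845
#6: 3·122 + 3·31 + 2·1 = 461
#7: 3·109 + 3·31 + 2·4 = 428
Lowest: #1 at 241.

#1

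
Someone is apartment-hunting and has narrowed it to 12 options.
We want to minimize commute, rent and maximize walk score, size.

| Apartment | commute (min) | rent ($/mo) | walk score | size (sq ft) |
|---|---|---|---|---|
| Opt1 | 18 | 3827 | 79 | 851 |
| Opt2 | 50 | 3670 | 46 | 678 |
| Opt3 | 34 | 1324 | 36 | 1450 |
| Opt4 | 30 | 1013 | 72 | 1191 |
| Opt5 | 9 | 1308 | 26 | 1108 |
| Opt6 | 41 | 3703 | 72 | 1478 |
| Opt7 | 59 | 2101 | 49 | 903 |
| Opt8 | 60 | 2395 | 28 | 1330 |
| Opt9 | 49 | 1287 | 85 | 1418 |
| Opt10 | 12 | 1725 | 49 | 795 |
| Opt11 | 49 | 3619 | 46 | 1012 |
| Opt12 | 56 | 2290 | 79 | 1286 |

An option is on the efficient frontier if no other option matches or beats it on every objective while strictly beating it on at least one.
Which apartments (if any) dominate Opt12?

Opt9

Opt9: commute 49≤56, rent 1287≤2290, walk score 85≥79, size 1418≥1286 — dominates Opt12.
Others (Opt1, Opt2, Opt3, Opt4, Opt5, Opt6, Opt7, Opt8, Opt10, Opt11) are each worse than Opt12 on at least one objective.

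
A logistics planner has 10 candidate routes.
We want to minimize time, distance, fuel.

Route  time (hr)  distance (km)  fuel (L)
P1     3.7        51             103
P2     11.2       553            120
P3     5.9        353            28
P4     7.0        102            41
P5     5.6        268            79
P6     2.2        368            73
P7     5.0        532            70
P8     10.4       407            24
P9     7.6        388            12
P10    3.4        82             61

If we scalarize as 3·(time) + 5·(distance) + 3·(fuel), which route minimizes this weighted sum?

P1: 3·3.7 + 5·51 + 3·103 = 575.1
P2: 3·11.2 + 5·553 + 3·120 = 3158.6
P3: 3·5.9 + 5·353 + 3·28 = 1866.7
P4: 3·7.0 + 5·102 + 3·41 = 654.0
P5: 3·5.6 + 5·268 + 3·79 = 1593.8
P6: 3·2.2 + 5·368 + 3·73 = 2065.6
P7: 3·5.0 + 5·532 + 3·70 = 2885.0
P8: 3·10.4 + 5·407 + 3·24 = 2138.2
P9: 3·7.6 + 5·388 + 3·12 = 1998.8
P10: 3·3.4 + 5·82 + 3·61 = 603.2
Lowest: P1 at 575.1.

P1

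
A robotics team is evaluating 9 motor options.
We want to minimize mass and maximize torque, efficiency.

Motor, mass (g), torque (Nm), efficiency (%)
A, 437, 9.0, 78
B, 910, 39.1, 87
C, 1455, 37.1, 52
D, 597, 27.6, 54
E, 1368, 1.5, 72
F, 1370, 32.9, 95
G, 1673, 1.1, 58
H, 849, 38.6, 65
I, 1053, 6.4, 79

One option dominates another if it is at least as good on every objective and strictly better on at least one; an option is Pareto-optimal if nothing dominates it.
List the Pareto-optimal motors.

A: not dominated (best mass).
B: not dominated (best torque).
C: dominated by B (mass 910≤1455, torque 39.1≥37.1, efficiency 87≥52).
D: not dominated.
E: dominated by A (mass 437≤1368, torque 9.0≥1.5, efficiency 78≥72).
F: not dominated (best efficiency).
G: dominated by A (mass 437≤1673, torque 9.0≥1.1, efficiency 78≥58).
H: not dominated.
I: dominated by B (mass 910≤1053, torque 39.1≥6.4, efficiency 87≥79).

A, B, D, F, H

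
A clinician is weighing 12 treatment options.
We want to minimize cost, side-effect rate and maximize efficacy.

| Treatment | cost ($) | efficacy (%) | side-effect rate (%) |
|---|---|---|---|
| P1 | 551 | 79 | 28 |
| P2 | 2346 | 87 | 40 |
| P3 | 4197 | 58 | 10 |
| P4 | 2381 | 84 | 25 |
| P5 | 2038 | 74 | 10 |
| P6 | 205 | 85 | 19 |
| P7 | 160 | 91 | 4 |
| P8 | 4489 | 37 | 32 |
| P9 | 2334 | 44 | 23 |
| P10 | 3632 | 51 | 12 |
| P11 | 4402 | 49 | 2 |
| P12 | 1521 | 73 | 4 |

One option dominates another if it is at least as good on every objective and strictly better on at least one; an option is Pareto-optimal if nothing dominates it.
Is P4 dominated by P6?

Yes

P6 vs P4: cost 205≤2381, efficacy 85≥84, side-effect rate 19≤25 — P6 is at least as good on every objective with at least one strict improvement.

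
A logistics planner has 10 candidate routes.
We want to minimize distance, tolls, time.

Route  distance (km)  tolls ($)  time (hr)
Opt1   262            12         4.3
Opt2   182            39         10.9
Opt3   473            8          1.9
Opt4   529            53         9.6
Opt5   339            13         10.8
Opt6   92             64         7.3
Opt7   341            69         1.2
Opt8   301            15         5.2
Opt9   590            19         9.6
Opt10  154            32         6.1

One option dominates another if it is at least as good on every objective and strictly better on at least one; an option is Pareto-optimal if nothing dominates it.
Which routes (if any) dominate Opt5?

Opt1

Opt1: distance 262≤339, tolls 12≤13, time 4.3≤10.8 — dominates Opt5.
Others (Opt2, Opt3, Opt4, Opt6, Opt7, Opt8, Opt9, Opt10) are each worse than Opt5 on at least one objective.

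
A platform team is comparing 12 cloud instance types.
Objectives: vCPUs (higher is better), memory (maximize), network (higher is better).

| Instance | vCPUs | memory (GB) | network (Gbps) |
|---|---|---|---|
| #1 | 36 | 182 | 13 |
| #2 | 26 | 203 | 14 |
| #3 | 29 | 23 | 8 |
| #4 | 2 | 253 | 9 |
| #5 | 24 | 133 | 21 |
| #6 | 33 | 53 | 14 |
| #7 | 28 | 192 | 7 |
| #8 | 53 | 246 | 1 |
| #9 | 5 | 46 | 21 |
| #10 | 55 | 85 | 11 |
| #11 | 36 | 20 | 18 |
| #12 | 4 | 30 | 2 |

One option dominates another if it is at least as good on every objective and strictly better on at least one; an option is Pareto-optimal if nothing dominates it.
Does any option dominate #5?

#1: worse on network (13 vs 21).
#2: worse on network (14 vs 21).
#3: worse on memory (23 vs 133).
#4: worse on vCPUs (2 vs 24).
#6: worse on memory (53 vs 133).
#7: worse on network (7 vs 21).
#8: worse on network (1 vs 21).
#9: worse on vCPUs (5 vs 24).
#10: worse on memory (85 vs 133).
#11: worse on memory (20 vs 133).
#12: worse on vCPUs (4 vs 24).
No option is at least as good as #5 on every objective and strictly better on one.

No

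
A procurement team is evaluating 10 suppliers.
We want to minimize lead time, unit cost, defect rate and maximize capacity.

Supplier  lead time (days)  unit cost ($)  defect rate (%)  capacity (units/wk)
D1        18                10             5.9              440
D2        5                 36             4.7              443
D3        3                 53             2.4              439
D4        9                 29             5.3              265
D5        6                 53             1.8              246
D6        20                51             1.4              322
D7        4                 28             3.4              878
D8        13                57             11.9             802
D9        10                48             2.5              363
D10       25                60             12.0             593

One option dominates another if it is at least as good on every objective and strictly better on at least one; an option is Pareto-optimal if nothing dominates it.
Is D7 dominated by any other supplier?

D1: worse on lead time (18 vs 4).
D2: worse on lead time (5 vs 4).
D3: worse on unit cost (53 vs 28).
D4: worse on lead time (9 vs 4).
D5: worse on lead time (6 vs 4).
D6: worse on lead time (20 vs 4).
D8: worse on lead time (13 vs 4).
D9: worse on lead time (10 vs 4).
D10: worse on lead time (25 vs 4).
No option is at least as good as D7 on every objective and strictly better on one.

No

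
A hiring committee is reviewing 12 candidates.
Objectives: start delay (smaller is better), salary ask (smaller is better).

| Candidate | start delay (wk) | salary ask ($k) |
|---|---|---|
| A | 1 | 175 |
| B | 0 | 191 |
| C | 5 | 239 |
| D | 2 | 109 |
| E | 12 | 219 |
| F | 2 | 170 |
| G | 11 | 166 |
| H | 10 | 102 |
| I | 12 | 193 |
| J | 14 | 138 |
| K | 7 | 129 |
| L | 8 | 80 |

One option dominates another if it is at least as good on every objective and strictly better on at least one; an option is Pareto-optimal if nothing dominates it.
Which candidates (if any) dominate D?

A: worse on salary ask (175 vs 109).
B: worse on salary ask (191 vs 109).
C: worse on start delay (5 vs 2).
E: worse on start delay (12 vs 2).
F: worse on salary ask (170 vs 109).
G: worse on start delay (11 vs 2).
H: worse on start delay (10 vs 2).
I: worse on start delay (12 vs 2).
J: worse on start delay (14 vs 2).
K: worse on start delay (7 vs 2).
L: worse on start delay (8 vs 2).
No option dominates D.

none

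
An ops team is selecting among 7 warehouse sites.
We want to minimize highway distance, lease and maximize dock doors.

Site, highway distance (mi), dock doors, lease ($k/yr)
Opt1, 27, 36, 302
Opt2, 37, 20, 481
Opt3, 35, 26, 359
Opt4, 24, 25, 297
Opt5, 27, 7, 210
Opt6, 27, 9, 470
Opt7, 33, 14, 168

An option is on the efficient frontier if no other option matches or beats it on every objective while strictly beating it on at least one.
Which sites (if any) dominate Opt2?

Opt1, Opt3, Opt4

Opt1: highway distance 27≤37, dock doors 36≥20, lease 302≤481 — dominates Opt2.
Opt3: highway distance 35≤37, dock doors 26≥20, lease 359≤481 — dominates Opt2.
Opt4: highway distance 24≤37, dock doors 25≥20, lease 297≤481 — dominates Opt2.
Others (Opt5, Opt6, Opt7) are each worse than Opt2 on at least one objective.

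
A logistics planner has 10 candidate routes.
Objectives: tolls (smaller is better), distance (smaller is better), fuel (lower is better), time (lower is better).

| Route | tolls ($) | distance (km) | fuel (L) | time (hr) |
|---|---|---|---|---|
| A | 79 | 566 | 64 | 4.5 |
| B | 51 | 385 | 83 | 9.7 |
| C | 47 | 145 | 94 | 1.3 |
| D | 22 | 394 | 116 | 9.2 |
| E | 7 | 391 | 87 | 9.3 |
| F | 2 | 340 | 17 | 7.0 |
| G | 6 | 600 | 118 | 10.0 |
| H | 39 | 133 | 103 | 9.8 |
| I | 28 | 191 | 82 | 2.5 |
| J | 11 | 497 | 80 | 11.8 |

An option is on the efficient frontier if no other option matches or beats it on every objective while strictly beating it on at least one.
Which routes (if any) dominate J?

F: tolls 2≤11, distance 340≤497, fuel 17≤80, time 7.0≤11.8 — dominates J.
Others (A, B, C, D, E, G, H, I) are each worse than J on at least one objective.

F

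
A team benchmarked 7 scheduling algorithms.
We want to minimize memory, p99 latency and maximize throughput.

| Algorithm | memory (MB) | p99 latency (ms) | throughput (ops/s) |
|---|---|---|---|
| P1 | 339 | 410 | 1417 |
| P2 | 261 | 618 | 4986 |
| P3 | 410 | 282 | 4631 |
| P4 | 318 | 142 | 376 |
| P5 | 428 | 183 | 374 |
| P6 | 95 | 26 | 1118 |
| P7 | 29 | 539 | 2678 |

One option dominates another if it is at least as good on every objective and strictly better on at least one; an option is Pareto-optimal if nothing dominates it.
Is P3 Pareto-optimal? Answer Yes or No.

P1: worse on p99 latency (410 vs 282).
P2: worse on p99 latency (618 vs 282).
P4: worse on throughput (376 vs 4631).
P5: worse on memory (428 vs 410).
P6: worse on throughput (1118 vs 4631).
P7: worse on p99 latency (539 vs 282).
No option is at least as good as P3 on every objective and strictly better on one.

Yes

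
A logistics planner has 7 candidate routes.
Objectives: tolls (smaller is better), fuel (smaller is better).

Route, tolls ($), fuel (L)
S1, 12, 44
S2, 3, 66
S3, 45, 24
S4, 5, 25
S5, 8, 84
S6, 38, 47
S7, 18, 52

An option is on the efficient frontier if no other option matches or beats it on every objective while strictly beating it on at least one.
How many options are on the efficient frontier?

S1: dominated by S4 (tolls 5≤12, fuel 25≤44).
S2: not dominated (best tolls).
S3: not dominated (best fuel).
S4: not dominated.
S5: dominated by S2 (tolls 3≤8, fuel 66≤84).
S6: dominated by S1 (tolls 12≤38, fuel 44≤47).
S7: dominated by S1 (tolls 12≤18, fuel 44≤52).
Pareto-optimal: S2, S3, S4 → 3.

3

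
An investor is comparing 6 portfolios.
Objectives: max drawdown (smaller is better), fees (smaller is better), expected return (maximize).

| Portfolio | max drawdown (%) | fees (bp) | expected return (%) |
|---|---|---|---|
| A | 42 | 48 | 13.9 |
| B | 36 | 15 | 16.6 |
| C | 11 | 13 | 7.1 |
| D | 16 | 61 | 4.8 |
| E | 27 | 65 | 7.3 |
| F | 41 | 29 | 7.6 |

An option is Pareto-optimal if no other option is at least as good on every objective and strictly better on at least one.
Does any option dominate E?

A: worse on max drawdown (42 vs 27).
B: worse on max drawdown (36 vs 27).
C: worse on expected return (7.1 vs 7.3).
D: worse on expected return (4.8 vs 7.3).
F: worse on max drawdown (41 vs 27).
No option is at least as good as E on every objective and strictly better on one.

No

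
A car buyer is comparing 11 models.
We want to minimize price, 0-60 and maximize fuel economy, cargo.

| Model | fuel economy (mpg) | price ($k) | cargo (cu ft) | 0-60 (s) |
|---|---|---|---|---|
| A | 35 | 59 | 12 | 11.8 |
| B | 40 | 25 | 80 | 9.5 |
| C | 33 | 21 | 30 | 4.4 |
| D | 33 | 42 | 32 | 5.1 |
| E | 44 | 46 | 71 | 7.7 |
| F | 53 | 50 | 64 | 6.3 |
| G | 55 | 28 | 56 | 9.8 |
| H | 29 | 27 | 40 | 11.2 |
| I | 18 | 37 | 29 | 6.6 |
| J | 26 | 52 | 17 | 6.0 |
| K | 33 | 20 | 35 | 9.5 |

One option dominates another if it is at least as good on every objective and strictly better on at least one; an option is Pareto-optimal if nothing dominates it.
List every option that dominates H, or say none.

B

B: fuel economy 40≥29, price 25≤27, cargo 80≥40, 0-60 9.5≤11.2 — dominates H.
Others (A, C, D, E, F, G, I, J, K) are each worse than H on at least one objective.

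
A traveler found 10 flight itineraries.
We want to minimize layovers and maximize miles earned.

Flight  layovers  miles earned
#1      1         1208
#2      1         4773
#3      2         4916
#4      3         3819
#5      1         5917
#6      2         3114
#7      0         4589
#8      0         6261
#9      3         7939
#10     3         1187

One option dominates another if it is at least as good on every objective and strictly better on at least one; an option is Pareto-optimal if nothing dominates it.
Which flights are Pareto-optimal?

#1: dominated by #2 (layovers 1≤1, miles earned 4773≥1208).
#2: dominated by #5 (layovers 1≤1, miles earned 5917≥4773).
#3: dominated by #5 (layovers 1≤2, miles earned 5917≥4916).
#4: dominated by #2 (layovers 1≤3, miles earned 4773≥3819).
#5: dominated by #8 (layovers 0≤1, miles earned 6261≥5917).
#6: dominated by #2 (layovers 1≤2, miles earned 4773≥3114).
#7: dominated by #8 (layovers 0≤0, miles earned 6261≥4589).
#8: not dominated.
#9: not dominated (best miles earned).
#10: dominated by #1 (layovers 1≤3, miles earned 1208≥1187).

#8, #9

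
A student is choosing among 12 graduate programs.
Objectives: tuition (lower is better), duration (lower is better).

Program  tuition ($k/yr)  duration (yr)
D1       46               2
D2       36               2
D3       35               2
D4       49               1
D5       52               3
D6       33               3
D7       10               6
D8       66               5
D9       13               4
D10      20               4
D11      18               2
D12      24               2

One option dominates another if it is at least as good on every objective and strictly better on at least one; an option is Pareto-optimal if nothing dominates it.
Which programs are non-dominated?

D4, D7, D9, D11

D1: dominated by D2 (tuition 36≤46, duration 2≤2).
D2: dominated by D3 (tuition 35≤36, duration 2≤2).
D3: dominated by D11 (tuition 18≤35, duration 2≤2).
D4: not dominated (best duration).
D5: dominated by D1 (tuition 46≤52, duration 2≤3).
D6: dominated by D11 (tuition 18≤33, duration 2≤3).
D7: not dominated (best tuition).
D8: dominated by D1 (tuition 46≤66, duration 2≤5).
D9: not dominated.
D10: dominated by D9 (tuition 13≤20, duration 4≤4).
D11: not dominated.
D12: dominated by D11 (tuition 18≤24, duration 2≤2).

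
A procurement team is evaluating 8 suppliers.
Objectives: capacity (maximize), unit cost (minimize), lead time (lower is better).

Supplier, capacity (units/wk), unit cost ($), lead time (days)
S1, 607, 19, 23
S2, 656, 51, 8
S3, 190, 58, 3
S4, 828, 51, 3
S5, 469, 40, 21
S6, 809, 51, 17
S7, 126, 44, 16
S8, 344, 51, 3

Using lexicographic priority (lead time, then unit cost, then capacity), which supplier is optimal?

First minimize lead time: best is 3, kept {S3, S4, S8}.
Then minimize unit cost: best is 51, kept {S4, S8}.
Then maximize capacity: best is 828, kept {S4}.

S4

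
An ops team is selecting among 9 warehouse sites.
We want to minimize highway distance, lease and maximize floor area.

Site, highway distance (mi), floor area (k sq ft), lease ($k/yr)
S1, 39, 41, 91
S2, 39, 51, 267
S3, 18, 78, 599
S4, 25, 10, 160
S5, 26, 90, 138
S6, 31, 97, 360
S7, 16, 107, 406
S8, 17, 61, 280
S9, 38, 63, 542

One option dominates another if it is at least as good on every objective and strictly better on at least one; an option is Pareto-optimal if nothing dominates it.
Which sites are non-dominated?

S1, S4, S5, S6, S7, S8

S1: not dominated (best lease).
S2: dominated by S5 (highway distance 26≤39, floor area 90≥51, lease 138≤267).
S3: dominated by S7 (highway distance 16≤18, floor area 107≥78, lease 406≤599).
S4: not dominated.
S5: not dominated.
S6: not dominated.
S7: not dominated (best highway distance).
S8: not dominated.
S9: dominated by S5 (highway distance 26≤38, floor area 90≥63, lease 138≤542).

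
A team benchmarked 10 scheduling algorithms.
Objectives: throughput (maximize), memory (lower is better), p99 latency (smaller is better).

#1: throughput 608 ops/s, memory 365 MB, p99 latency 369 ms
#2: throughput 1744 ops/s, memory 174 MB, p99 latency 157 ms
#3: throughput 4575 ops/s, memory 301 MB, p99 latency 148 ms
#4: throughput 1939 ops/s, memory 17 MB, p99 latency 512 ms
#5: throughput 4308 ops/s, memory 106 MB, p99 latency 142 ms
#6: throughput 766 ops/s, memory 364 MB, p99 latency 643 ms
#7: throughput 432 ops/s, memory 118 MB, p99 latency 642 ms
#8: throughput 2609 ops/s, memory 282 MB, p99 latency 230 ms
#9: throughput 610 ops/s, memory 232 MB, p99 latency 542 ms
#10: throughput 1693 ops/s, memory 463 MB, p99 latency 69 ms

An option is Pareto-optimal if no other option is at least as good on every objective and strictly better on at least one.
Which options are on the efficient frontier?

#3, #4, #5, #10

#1: dominated by #2 (throughput 1744≥608, memory 174≤365, p99 latency 157≤369).
#2: dominated by #5 (throughput 4308≥1744, memory 106≤174, p99 latency 142≤157).
#3: not dominated (best throughput).
#4: not dominated (best memory).
#5: not dominated.
#6: dominated by #2 (throughput 1744≥766, memory 174≤364, p99 latency 157≤643).
#7: dominated by #4 (throughput 1939≥432, memory 17≤118, p99 latency 512≤642).
#8: dominated by #5 (throughput 4308≥2609, memory 106≤282, p99 latency 142≤230).
#9: dominated by #2 (throughput 1744≥610, memory 174≤232, p99 latency 157≤542).
#10: not dominated (best p99 latency).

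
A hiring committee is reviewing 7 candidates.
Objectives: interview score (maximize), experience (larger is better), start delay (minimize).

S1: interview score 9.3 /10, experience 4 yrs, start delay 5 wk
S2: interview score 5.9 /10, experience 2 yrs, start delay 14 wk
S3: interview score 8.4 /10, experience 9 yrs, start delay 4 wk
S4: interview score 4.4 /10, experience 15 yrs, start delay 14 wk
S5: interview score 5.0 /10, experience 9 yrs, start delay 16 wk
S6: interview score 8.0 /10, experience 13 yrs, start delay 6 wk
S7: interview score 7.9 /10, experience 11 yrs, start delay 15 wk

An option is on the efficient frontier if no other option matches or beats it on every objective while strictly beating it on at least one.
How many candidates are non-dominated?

4

S1: not dominated (best interview score).
S2: dominated by S1 (interview score 9.3≥5.9, experience 4≥2, start delay 5≤14).
S3: not dominated (best start delay).
S4: not dominated (best experience).
S5: dominated by S3 (interview score 8.4≥5.0, experience 9≥9, start delay 4≤16).
S6: not dominated.
S7: dominated by S6 (interview score 8.0≥7.9, experience 13≥11, start delay 6≤15).
Pareto-optimal: S1, S3, S4, S6 → 4.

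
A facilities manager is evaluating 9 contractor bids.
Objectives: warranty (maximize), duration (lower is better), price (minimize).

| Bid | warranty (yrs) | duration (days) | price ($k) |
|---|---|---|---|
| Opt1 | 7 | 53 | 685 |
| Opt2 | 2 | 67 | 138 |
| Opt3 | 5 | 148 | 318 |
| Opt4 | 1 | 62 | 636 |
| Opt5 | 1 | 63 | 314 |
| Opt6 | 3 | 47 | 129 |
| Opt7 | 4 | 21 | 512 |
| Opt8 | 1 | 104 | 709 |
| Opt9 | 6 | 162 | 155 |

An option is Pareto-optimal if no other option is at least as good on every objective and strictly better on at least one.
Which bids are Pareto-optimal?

Opt1, Opt3, Opt6, Opt7, Opt9

Opt1: not dominated (best warranty).
Opt2: dominated by Opt6 (warranty 3≥2, duration 47≤67, price 129≤138).
Opt3: not dominated.
Opt4: dominated by Opt6 (warranty 3≥1, duration 47≤62, price 129≤636).
Opt5: dominated by Opt6 (warranty 3≥1, duration 47≤63, price 129≤314).
Opt6: not dominated (best price).
Opt7: not dominated (best duration).
Opt8: dominated by Opt1 (warranty 7≥1, duration 53≤104, price 685≤709).
Opt9: not dominated.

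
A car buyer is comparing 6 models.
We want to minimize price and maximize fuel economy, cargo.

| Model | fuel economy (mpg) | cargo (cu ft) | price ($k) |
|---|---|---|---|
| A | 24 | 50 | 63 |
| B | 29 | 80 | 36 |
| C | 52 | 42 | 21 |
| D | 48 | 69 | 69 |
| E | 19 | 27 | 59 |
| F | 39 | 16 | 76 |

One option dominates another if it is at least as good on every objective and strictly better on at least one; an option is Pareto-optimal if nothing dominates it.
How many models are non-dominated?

A: dominated by B (fuel economy 29≥24, cargo 80≥50, price 36≤63).
B: not dominated (best cargo).
C: not dominated (best fuel economy).
D: not dominated.
E: dominated by B (fuel economy 29≥19, cargo 80≥27, price 36≤59).
F: dominated by C (fuel economy 52≥39, cargo 42≥16, price 21≤76).
Pareto-optimal: B, C, D → 3.

3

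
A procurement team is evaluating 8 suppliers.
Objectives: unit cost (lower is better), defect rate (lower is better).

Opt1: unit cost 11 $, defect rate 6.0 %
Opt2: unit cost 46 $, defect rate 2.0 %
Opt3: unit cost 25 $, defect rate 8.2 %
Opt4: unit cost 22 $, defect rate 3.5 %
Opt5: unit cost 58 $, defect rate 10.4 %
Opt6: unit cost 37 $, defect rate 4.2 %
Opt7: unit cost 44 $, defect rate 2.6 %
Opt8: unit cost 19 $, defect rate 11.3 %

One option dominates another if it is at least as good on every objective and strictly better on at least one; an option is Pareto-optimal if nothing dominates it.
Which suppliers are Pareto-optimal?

Opt1: not dominated (best unit cost).
Opt2: not dominated (best defect rate).
Opt3: dominated by Opt1 (unit cost 11≤25, defect rate 6.0≤8.2).
Opt4: not dominated.
Opt5: dominated by Opt1 (unit cost 11≤58, defect rate 6.0≤10.4).
Opt6: dominated by Opt4 (unit cost 22≤37, defect rate 3.5≤4.2).
Opt7: not dominated.
Opt8: dominated by Opt1 (unit cost 11≤19, defect rate 6.0≤11.3).

Opt1, Opt2, Opt4, Opt7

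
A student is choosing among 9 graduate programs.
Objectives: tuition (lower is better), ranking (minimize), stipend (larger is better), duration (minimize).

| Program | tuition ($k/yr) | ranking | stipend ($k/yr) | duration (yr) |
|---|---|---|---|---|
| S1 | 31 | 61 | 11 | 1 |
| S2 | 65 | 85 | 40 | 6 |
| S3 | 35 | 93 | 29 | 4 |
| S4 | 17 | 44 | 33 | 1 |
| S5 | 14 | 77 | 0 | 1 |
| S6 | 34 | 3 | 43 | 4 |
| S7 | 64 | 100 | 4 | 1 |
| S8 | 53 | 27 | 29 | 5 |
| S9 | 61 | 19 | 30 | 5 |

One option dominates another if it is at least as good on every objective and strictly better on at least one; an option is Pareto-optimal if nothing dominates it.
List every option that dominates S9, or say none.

S6

S6: tuition 34≤61, ranking 3≤19, stipend 43≥30, duration 4≤5 — dominates S9.
Others (S1, S2, S3, S4, S5, S7, S8) are each worse than S9 on at least one objective.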